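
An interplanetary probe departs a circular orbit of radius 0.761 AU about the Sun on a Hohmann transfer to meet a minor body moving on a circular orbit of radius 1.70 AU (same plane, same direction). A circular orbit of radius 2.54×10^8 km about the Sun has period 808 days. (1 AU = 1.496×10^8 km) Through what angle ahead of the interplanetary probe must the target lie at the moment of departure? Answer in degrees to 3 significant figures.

φ = 69.2°

From Kepler's third law T² = 4π²r³/μ at r = 2.54×10^8 km, T = 808 days = 808 × 86400 s = 6.98112×10^7 s: μ = 4π²r³/T² = 1.32743×10^11 km³/s².
In km: r₁ = 0.761 × 1.496×10^8 = 1.138456×10^8 km; r₂ = 1.70 × 1.496×10^8 = 2.5432×10^8 km.
Transfer-ellipse semi-major axis a_t = (r₁ + r₂)/2 = (1.138456×10^8 + 2.5432×10^8)/2 = 1.840828×10^8 km.
Transfer time t = π√(a_t³/μ) = 2.1536×10^7 s.
The target's mean motion on its circular orbit is ω₂ = √(μ/r₂³) = 8.9833×10^-8 rad/s.
Angle swept by the target during transfer: ω₂·t = 1.9346 rad = 110.8°.
Arrival is 180° from departure on the ellipse, so φ = 180° − 110.8° = 69.2°.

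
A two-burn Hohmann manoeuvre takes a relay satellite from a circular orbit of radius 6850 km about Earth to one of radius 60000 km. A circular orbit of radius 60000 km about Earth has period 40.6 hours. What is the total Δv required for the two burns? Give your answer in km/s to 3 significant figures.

Δv = 4.01 km/s

From Kepler's third law T² = 4π²r³/μ at r = 60000 km, T = 40.6 hours = 40.6 × 3600 s = 1.4616×10^5 s: μ = 4π²r³/T² = 3.99169×10^5 km³/s².
The Hohmann ellipse has a_t = (r₁ + r₂)/2 = 33425 km.
Circular speed at r₁: v₁ = √(μ/r₁) = √(3.99169×10^5/6850) = 7.6337 km/s.
On the transfer ellipse at r₁, vis-viva equation gives v_p = √[μ(2/r₁ − 1/a_t)] = 10.228 km/s.
First burn Δv₁ = |v_p − v₁| = 2.594 km/s.
At r₂, v₂ = √(μ/r₂) = 2.5793 km/s.
Transfer-orbit speed at r₂: v_a = √[μ(2/r₂ − 1/a_t)] = 1.1676 km/s.
Second burn Δv₂ = |v₂ − v_a| = 1.412 km/s.
Δv = Δv₁ + Δv₂ = 2.594 + 1.412 = 4.006 km/s.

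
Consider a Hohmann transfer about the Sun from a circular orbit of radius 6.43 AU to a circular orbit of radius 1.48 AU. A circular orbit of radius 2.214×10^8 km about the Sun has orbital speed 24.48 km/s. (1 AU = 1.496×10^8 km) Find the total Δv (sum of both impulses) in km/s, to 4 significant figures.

Δv = 11.29 km/s

From the circular-orbit relation v² = μ/r at r = 2.214×10^8 km: μ = v²r = (24.48)² × 2.214×10^8 = 1.32678×10^11 km³/s².
In km: r₁ = 6.43 × 1.496×10^8 = 9.61928×10^8 km; r₂ = 1.48 × 1.496×10^8 = 2.21408×10^8 km.
The Hohmann ellipse has a_t = (r₁ + r₂)/2 = 5.91668×10^8 km.
Circular speed at r₁: v₁ = √(μ/r₁) = √(1.32678×10^11/9.61928×10^8) = 11.744 km/s.
Transfer-orbit speed at r₁ (vis-viva equation): v_a = √[μ(2/r₁ − 1/a_t)] = 7.1843 km/s.
First burn Δv₁ = |v_a − v₁| = 4.560 km/s.
At r₂, v₂ = √(μ/r₂) = 24.480 km/s.
Transfer-orbit speed at r₂: v_p = √[μ(2/r₂ − 1/a_t)] = 31.213 km/s.
Second burn Δv₂ = |v₂ − v_p| = 6.733 km/s.
Total Δv = Δv₁ + Δv₂ = 11.29 km/s.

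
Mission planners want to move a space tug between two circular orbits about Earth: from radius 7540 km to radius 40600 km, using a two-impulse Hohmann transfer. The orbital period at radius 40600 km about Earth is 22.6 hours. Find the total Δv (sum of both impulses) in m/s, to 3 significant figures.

Δv = 3550 m/s

From Kepler's third law T² = 4π²r³/μ at r = 40600 km, T = 22.6 hours = 22.6 × 3600 s = 81360 s: μ = 4π²r³/T² = 3.99131×10^5 km³/s².
Transfer-ellipse semi-major axis a_t = (r₁ + r₂)/2 = (7540 + 40600)/2 = 24070 km.
Circular speed at r₁: v₁ = √(μ/r₁) = √(3.99131×10^5/7540) = 7.27566 km/s.
On the transfer ellipse at r₁, v² = μ(2/r − 1/a) gives v_p = √[μ(2/r₁ − 1/a_t)] = 9.44925 km/s.
First burn Δv₁ = |v_p − v₁| = 2.1736 km/s.
At r₂, v₂ = √(μ/r₂) = 3.135414 km/s.
Transfer-orbit speed at r₂: v_a = √[μ(2/r₂ − 1/a_t)] = 1.754860 km/s.
Second burn Δv₂ = |v₂ − v_a| = 1.3806 km/s.
Total Δv = Δv₁ + Δv₂ = 3.554 km/s.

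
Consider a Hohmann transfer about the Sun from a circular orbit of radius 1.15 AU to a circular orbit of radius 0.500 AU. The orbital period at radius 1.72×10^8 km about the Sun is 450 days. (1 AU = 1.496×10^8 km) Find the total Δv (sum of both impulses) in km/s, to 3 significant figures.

Δv = 13.8 km/s

From Kepler's third law T² = 4π²r³/μ at r = 1.72×10^8 km, T = 450 days = 450 × 86400 s = 3.888×10^7 s: μ = 4π²r³/T² = 1.32890×10^11 km³/s².
In km: r₁ = 1.15 × 1.496×10^8 = 1.7204×10^8 km; r₂ = 0.500 × 1.496×10^8 = 7.480×10^7 km.
Transfer-ellipse semi-major axis a_t = (r₁ + r₂)/2 = (1.7204×10^8 + 7.480×10^7)/2 = 1.2342×10^8 km.
Circular speed at r₁: v₁ = √(μ/r₁) = √(1.32890×10^11/1.7204×10^8) = 27.793 km/s.
On the transfer ellipse at r₁, vis-viva equation gives v_a = √[μ(2/r₁ − 1/a_t)] = 21.637 km/s.
First burn Δv₁ = |v_a − v₁| = 6.156 km/s.
At r₂, v₂ = √(μ/r₂) = 42.150 km/s.
Transfer-orbit speed at r₂: v_p = √[μ(2/r₂ − 1/a_t)] = 49.764 km/s.
Second burn Δv₂ = |v₂ − v_p| = 7.614 km/s.
Δv = Δv₁ + Δv₂ = 6.156 + 7.614 = 13.77 km/s.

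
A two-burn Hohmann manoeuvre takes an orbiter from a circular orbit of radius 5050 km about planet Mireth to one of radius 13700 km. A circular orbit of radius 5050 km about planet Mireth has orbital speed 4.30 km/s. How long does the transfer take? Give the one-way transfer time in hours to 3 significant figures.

From the circular-orbit relation v² = μ/r at r = 5050 km: μ = v²r = (4.30)² × 5050 = 93374.5 km³/s².
Transfer-ellipse semi-major axis a_t = (r₁ + r₂)/2 = (5050 + 13700)/2 = 9375 km.
Transfer time t = π√(a_t³/μ) = π√((9375)³ / 93374.5) = 9332 s.
Converting: 9332 s ÷ 3600 s/hour = 2.59 hours.

t = 2.59 hours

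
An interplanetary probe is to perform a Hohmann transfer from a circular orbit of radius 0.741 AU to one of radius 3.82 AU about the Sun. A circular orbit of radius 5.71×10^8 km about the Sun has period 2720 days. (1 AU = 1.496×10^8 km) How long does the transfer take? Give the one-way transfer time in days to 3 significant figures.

t = 628 days

From Kepler's third law T² = 4π²r³/μ at r = 5.71×10^8 km, T = 2720 days = 2720 × 86400 s = 2.35008×10^8 s: μ = 4π²r³/T² = 1.33077×10^11 km³/s².
In km: r₁ = 0.741 × 1.496×10^8 = 1.108536×10^8 km; r₂ = 3.82 × 1.496×10^8 = 5.71472×10^8 km.
Semi-major axis of the transfer orbit: a_t = (1.108536×10^8 + 5.71472×10^8)/2 = 3.411628×10^8 km.
Half the transfer-orbit period gives t = π√(a_t³/μ) = 5.427×10^7 s.
Converting: 5.427×10^7 s ÷ 86400 s/day = 628 days.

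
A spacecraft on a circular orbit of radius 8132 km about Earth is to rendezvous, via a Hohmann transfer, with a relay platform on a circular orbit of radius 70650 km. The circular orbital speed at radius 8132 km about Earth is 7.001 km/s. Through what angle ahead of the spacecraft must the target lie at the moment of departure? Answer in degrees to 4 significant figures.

φ = 105.1°

From the circular-orbit relation v² = μ/r at r = 8132 km: μ = v²r = (7.001)² × 8132 = 3.98582×10^5 km³/s².
The Hohmann ellipse has a_t = (r₁ + r₂)/2 = 39391 km.
The half-period of the transfer ellipse is t = π√(a_t³/μ) = 38900 s.
Target angular speed ω₂ = √(μ/r₂³) = 3.362×10^-5 rad/s.
Angle swept by the target during transfer: ω₂·t = 1.308 rad = 74.94°.
Arrival is 180° from departure on the ellipse, so φ = 180° − 74.94° = 105.1°.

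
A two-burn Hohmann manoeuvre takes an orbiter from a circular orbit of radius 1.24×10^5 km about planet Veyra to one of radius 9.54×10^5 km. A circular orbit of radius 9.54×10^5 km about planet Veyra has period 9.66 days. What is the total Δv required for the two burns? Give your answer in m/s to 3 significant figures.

From Kepler's third law T² = 4π²r³/μ at r = 9.54×10^5 km, T = 9.66 days = 9.66 × 86400 s = 8.34624×10^5 s: μ = 4π²r³/T² = 4.92066×10^7 km³/s².
Semi-major axis of the transfer orbit: a_t = (1.240×10^5 + 9.540×10^5)/2 = 5.390×10^5 km.
At r₁ the circular-orbit speed is v₁ = √(μ/r₁) = 19.9205 km/s.
On the transfer ellipse at r₁, v² = μ(2/r − 1/a) gives v_p = √[μ(2/r₁ − 1/a_t)] = 26.5021 km/s.
First burn Δv₁ = |v_p − v₁| = 6.582 km/s.
Circular speed at r₂: v₂ = √(μ/r₂) = 7.182 km/s.
Transfer-orbit speed at r₂: v_a = √[μ(2/r₂ − 1/a_t)] = 3.445 km/s.
Second burn Δv₂ = |v₂ − v_a| = 3.737 km/s.
Total Δv = Δv₁ + Δv₂ = 10.32 km/s.

Δv = 10300 m/s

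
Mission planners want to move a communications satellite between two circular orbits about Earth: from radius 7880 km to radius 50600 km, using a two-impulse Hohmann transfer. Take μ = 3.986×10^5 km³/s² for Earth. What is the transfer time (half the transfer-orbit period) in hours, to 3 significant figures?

t = 6.91 hours

Transfer-ellipse semi-major axis a_t = (r₁ + r₂)/2 = (7880 + 50600)/2 = 29240 km.
Half the transfer-orbit period gives t = π√(a_t³/μ) = 24880 s.
Converting: 24880 s ÷ 3600 s/hour = 6.91 hours.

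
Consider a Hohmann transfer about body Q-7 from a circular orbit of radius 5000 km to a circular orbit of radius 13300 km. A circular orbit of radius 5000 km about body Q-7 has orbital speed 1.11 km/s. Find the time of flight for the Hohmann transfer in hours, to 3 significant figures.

t = 9.73 hours

From the circular-orbit relation v² = μ/r at r = 5000 km: μ = v²r = (1.11)² × 5000 = 6160.50 km³/s².
Semi-major axis of the transfer orbit: a_t = (5000 + 13300)/2 = 9150 km.
Half the transfer-orbit period gives t = π√(a_t³/μ) = 35030 s.
Converting: 35030 s ÷ 3600 s/hour = 9.73 hours.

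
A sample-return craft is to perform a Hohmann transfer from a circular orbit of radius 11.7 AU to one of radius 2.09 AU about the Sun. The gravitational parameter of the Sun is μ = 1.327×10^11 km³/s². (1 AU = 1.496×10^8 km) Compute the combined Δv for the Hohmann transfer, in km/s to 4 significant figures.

Δv = 10.15 km/s

In km: r₁ = 11.7 × 1.496×10^8 = 1.75032×10^9 km; r₂ = 2.09 × 1.496×10^8 = 3.12664×10^8 km.
Semi-major axis of the transfer orbit: a_t = (1.75032×10^9 + 3.12664×10^8)/2 = 1.031492×10^9 km.
At r₁ the circular-orbit speed is v₁ = √(μ/r₁) = 8.707 km/s.
On the transfer ellipse at r₁, v² = μ(2/r − 1/a) gives v_a = √[μ(2/r₁ − 1/a_t)] = 4.794 km/s.
First burn Δv₁ = |v_a − v₁| = 3.913 km/s.
Circular speed at r₂: v₂ = √(μ/r₂) = 20.601 km/s.
Transfer-orbit speed at r₂: v_p = √[μ(2/r₂ − 1/a_t)] = 26.836 km/s.
Second burn Δv₂ = |v₂ − v_p| = 6.235 km/s.
Δv = Δv₁ + Δv₂ = 3.913 + 6.235 = 10.15 km/s.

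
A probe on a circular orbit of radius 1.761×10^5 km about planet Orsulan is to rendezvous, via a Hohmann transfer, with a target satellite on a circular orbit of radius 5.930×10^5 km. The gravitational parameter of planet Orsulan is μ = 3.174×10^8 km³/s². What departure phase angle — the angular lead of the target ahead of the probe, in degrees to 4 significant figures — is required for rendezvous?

φ = 86.00°

Semi-major axis of the transfer orbit: a_t = (1.761×10^5 + 5.930×10^5)/2 = 3.8455×10^5 km.
The half-period of the transfer ellipse is t = π√(a_t³/μ) = 42051 s.
Target angular speed ω₂ = √(μ/r₂³) = 3.9014×10^-5 rad/s.
Angle swept by the target during transfer: ω₂·t = 1.6406 rad = 94.00°.
Arrival is 180° from departure on the ellipse, so φ = 180° − 94.00° = 86.00°.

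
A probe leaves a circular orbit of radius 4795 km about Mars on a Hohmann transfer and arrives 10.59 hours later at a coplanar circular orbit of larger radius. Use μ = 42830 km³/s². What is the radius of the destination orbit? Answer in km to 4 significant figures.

Transfer time t = 10.59 hours = 38124 s, and t = π√(a_t³/μ).
So a_t = (μ t²/π²)^(1/3) = (42830 × (38124)² / π²)^(1/3) = 18476 km.
Since a_t = (r₁ + r₂)/2, r₂ = 2a_t − r₁ = 2×18476 − 4795 = 32157 km.

r₂ = 32160 km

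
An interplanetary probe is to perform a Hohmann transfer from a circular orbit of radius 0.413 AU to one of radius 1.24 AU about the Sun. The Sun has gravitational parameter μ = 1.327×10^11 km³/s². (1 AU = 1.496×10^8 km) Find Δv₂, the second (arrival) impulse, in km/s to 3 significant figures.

Δv₂ = 7.84 km/s

In km: r₁ = 0.413 × 1.496×10^8 = 6.17848×10^7 km; r₂ = 1.24 × 1.496×10^8 = 1.85504×10^8 km.
Semi-major axis of the transfer orbit: a_t = (6.17848×10^7 + 1.85504×10^8)/2 = 1.236444×10^8 km.
Circular speed at r = 1.85504×10^8 km: v_c = √(μ/r) = 26.746 km/s.
Vis-viva on the transfer ellipse at r = 1.85504×10^8 km gives v_t = √[μ(2/r − 1/a_t)] = 18.907 km/s.
Δv₂ = |v_t − v_c| = |18.907 − 26.746| = 7.839 km/s.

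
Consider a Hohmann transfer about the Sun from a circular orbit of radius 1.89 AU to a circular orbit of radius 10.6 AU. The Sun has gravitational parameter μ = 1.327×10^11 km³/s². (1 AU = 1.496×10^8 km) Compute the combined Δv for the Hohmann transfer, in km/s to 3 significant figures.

In km: r₁ = 1.89 × 1.496×10^8 = 2.82744×10^8 km; r₂ = 10.6 × 1.496×10^8 = 1.58576×10^9 km.
Transfer-ellipse semi-major axis a_t = (r₁ + r₂)/2 = (2.82744×10^8 + 1.58576×10^9)/2 = 9.34252×10^8 km.
At r₁ the circular-orbit speed is v₁ = √(μ/r₁) = 21.6640 km/s.
Transfer-orbit speed at r₁ (vis-viva equation): v_p = √[μ(2/r₁ − 1/a_t)] = 28.2244 km/s.
First burn Δv₁ = |v_p − v₁| = 6.5604 km/s.
Circular speed at r₂: v₂ = √(μ/r₂) = 9.1478 km/s.
Transfer-orbit speed at r₂: v_a = √[μ(2/r₂ − 1/a_t)] = 5.0325 km/s.
Second burn Δv₂ = |v₂ − v_a| = 4.1153 km/s.
Total Δv = Δv₁ + Δv₂ = 10.68 km/s.

Δv = 10.7 km/s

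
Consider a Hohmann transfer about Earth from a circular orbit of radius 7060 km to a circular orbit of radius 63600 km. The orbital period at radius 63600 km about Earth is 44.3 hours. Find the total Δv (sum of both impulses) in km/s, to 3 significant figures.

From Kepler's third law T² = 4π²r³/μ at r = 63600 km, T = 44.3 hours = 44.3 × 3600 s = 1.5948×10^5 s: μ = 4π²r³/T² = 3.99318×10^5 km³/s².
Semi-major axis of the transfer orbit: a_t = (7060 + 63600)/2 = 35330 km.
At r₁ the circular-orbit speed is v₁ = √(μ/r₁) = 7.52068 km/s.
Transfer-orbit speed at r₁ (vis-viva equation): v_p = √[μ(2/r₁ − 1/a_t)] = 10.0905 km/s.
First burn Δv₁ = |v_p − v₁| = 2.5698 km/s.
Circular speed at r₂: v₂ = √(μ/r₂) = 2.5057 km/s.
Transfer-orbit speed at r₂: v_a = √[μ(2/r₂ − 1/a_t)] = 1.1201 km/s.
Second burn Δv₂ = |v₂ − v_a| = 1.3856 km/s.
Δv = Δv₁ + Δv₂ = 2.5698 + 1.3856 = 3.955 km/s.

Δv = 3.96 km/s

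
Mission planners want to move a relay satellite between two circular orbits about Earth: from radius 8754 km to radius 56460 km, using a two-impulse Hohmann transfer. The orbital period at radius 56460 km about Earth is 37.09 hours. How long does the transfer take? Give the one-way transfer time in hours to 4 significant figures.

From Kepler's third law T² = 4π²r³/μ at r = 56460 km, T = 37.09 hours = 37.09 × 3600 s = 1.33524×10^5 s: μ = 4π²r³/T² = 3.98532×10^5 km³/s².
Transfer-ellipse semi-major axis a_t = (r₁ + r₂)/2 = (8754 + 56460)/2 = 32607 km.
Transfer time t = π√(a_t³/μ) = π√((32607)³ / 3.98532×10^5) = 29300 s.
Converting: 29300 s ÷ 3600 s/hour = 8.139 hours.

t = 8.139 hours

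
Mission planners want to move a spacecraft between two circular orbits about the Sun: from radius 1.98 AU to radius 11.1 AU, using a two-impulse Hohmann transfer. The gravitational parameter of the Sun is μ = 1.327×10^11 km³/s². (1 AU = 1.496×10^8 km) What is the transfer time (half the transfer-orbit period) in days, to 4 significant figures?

t = 3055 days

In km: r₁ = 1.98 × 1.496×10^8 = 2.96208×10^8 km; r₂ = 11.1 × 1.496×10^8 = 1.66056×10^9 km.
Semi-major axis of the transfer orbit: a_t = (2.96208×10^8 + 1.66056×10^9)/2 = 9.78384×10^8 km.
Half the transfer-orbit period gives t = π√(a_t³/μ) = 2.6392×10^8 s.
Converting: 2.6392×10^8 s ÷ 86400 s/day = 3055 days.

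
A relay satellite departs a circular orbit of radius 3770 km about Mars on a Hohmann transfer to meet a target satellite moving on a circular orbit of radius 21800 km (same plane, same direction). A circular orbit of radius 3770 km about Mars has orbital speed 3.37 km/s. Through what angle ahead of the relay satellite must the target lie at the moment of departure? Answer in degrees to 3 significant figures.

From the circular-orbit relation v² = μ/r at r = 3770 km: μ = v²r = (3.37)² × 3770 = 42815.5 km³/s².
Semi-major axis of the transfer orbit: a_t = (3770 + 21800)/2 = 12785 km.
The half-period of the transfer ellipse is t = π√(a_t³/μ) = 21950 s.
The target's mean motion on its circular orbit is ω₂ = √(μ/r₂³) = 6.429×10^-5 rad/s.
Angle swept by the target during transfer: ω₂·t = 1.411 rad = 80.84°.
The relay satellite traverses 180° on the transfer ellipse, so the target must lead by 180° − 80.84° = 99.2°.

φ = 99.2°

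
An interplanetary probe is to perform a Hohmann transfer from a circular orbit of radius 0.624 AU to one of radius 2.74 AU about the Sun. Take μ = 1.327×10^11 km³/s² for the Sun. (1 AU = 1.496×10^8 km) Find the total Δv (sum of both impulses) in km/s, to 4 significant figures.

Δv = 17.45 km/s

In km: r₁ = 0.624 × 1.496×10^8 = 9.33504×10^7 km; r₂ = 2.74 × 1.496×10^8 = 4.09904×10^8 km.
The Hohmann ellipse has a_t = (r₁ + r₂)/2 = 2.516272×10^8 km.
Circular speed at r₁: v₁ = √(μ/r₁) = √(1.327×10^11/9.33504×10^7) = 37.70 km/s.
Transfer-orbit speed at r₁ (vis-viva): v_p = √[μ(2/r₁ − 1/a_t)] = 48.12 km/s.
First burn Δv₁ = |v_p − v₁| = 10.42 km/s.
Circular speed at r₂: v₂ = √(μ/r₂) = 17.993 km/s.
Transfer-orbit speed at r₂: v_a = √[μ(2/r₂ − 1/a_t)] = 10.959 km/s.
Second burn Δv₂ = |v₂ − v_a| = 7.034 km/s.
Δv = Δv₁ + Δv₂ = 10.42 + 7.034 = 17.45 km/s.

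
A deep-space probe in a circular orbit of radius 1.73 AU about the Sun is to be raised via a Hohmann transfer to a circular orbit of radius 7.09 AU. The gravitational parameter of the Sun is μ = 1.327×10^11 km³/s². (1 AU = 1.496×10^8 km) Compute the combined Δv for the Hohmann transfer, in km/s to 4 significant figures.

Δv = 10.25 km/s

In km: r₁ = 1.73 × 1.496×10^8 = 2.58808×10^8 km; r₂ = 7.09 × 1.496×10^8 = 1.060664×10^9 km.
Semi-major axis of the transfer orbit: a_t = (2.58808×10^8 + 1.060664×10^9)/2 = 6.59736×10^8 km.
At r₁ the circular-orbit speed is v₁ = √(μ/r₁) = 22.644 km/s.
On the transfer ellipse at r₁, v² = μ(2/r − 1/a) gives v_p = √[μ(2/r₁ − 1/a_t)] = 28.711 km/s.
First burn Δv₁ = |v_p − v₁| = 6.067 km/s.
Circular speed at r₂: v₂ = √(μ/r₂) = 11.1853 km/s.
Transfer-orbit speed at r₂: v_a = √[μ(2/r₂ − 1/a_t)] = 7.00568 km/s.
Second burn Δv₂ = |v₂ − v_a| = 4.180 km/s.
Δv = Δv₁ + Δv₂ = 6.067 + 4.180 = 10.25 km/s.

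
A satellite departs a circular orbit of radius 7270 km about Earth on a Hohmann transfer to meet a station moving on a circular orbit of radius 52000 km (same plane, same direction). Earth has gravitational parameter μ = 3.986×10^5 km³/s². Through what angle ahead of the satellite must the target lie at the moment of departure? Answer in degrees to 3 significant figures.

φ = 103°

Semi-major axis of the transfer orbit: a_t = (7270 + 52000)/2 = 29635 km.
The half-period of the transfer ellipse is t = π√(a_t³/μ) = 25386 s.
Target angular speed ω₂ = √(μ/r₂³) = 5.3243×10^-5 rad/s.
Angle swept by the target during transfer: ω₂·t = 1.3516 rad = 77.44°.
The satellite traverses 180° on the transfer ellipse, so the target must lead by 180° − 77.44° = 103°.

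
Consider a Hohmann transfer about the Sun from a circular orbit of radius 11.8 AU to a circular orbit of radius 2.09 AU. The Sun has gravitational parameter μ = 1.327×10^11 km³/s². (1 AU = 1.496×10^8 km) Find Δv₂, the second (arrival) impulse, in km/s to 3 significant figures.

Δv₂ = 6.25 km/s

In km: r₁ = 11.8 × 1.496×10^8 = 1.76528×10^9 km; r₂ = 2.09 × 1.496×10^8 = 3.12664×10^8 km.
Semi-major axis of the transfer orbit: a_t = (1.76528×10^9 + 3.12664×10^8)/2 = 1.038972×10^9 km.
Circular speed at r = 3.12664×10^8 km: v_c = √(μ/r) = 20.6014 km/s.
Vis-viva on the transfer ellipse at r = 3.12664×10^8 km gives v_t = √[μ(2/r − 1/a_t)] = 26.8535 km/s.
Δv₂ = |v_t − v_c| = |26.8535 − 20.6014| = 6.252 km/s.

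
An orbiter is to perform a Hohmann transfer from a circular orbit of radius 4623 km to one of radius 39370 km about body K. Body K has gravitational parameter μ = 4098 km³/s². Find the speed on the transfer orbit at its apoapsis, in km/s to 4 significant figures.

v = 0.1479 km/s

Transfer-ellipse semi-major axis a_t = (r₁ + r₂)/2 = (4623 + 39370)/2 = 21996.5 km.
The apoapsis of the transfer ellipse is at r = 39370 km.
From the vis-viva equation, v = √[μ(2/r − 1/a_t)] = 0.1479 km/s.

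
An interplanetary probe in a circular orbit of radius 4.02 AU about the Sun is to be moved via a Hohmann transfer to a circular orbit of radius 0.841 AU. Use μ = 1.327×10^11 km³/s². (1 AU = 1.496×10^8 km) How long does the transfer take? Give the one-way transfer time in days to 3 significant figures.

t = 692 days

In km: r₁ = 4.02 × 1.496×10^8 = 6.01392×10^8 km; r₂ = 0.841 × 1.496×10^8 = 1.258136×10^8 km.
Semi-major axis of the transfer orbit: a_t = (6.01392×10^8 + 1.258136×10^8)/2 = 3.636028×10^8 km.
By Kepler's third law the transfer-orbit period is T = 2π√(a_t³/μ), so t = T/2 = 5.979×10^7 s.
Converting: 5.979×10^7 s ÷ 86400 s/day = 692 days.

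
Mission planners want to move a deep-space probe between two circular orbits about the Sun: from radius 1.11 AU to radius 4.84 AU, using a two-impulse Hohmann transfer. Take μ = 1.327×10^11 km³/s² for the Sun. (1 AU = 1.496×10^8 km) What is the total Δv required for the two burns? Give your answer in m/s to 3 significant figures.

Δv = 13100 m/s

In km: r₁ = 1.11 × 1.496×10^8 = 1.66056×10^8 km; r₂ = 4.84 × 1.496×10^8 = 7.24064×10^8 km.
Semi-major axis of the transfer orbit: a_t = (1.66056×10^8 + 7.24064×10^8)/2 = 4.4506×10^8 km.
Circular speed at r₁: v₁ = √(μ/r₁) = √(1.327×10^11/1.66056×10^8) = 28.269 km/s.
Transfer-orbit speed at r₁ (v² = μ(2/r − 1/a)): v_p = √[μ(2/r₁ − 1/a_t)] = 36.057 km/s.
First burn Δv₁ = |v_p − v₁| = 7.788 km/s.
At r₂, v₂ = √(μ/r₂) = 13.538 km/s.
Transfer-orbit speed at r₂: v_a = √[μ(2/r₂ − 1/a_t)] = 8.2692 km/s.
Second burn Δv₂ = |v₂ − v_a| = 5.269 km/s.
Δv = Δv₁ + Δv₂ = 7.788 + 5.269 = 13.06 km/s.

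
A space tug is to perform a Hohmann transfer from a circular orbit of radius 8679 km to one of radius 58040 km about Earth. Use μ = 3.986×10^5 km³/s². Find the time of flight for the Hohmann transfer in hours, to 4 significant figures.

Transfer-ellipse semi-major axis a_t = (r₁ + r₂)/2 = (8679 + 58040)/2 = 33359.5 km.
Transfer time t = π√(a_t³/μ) = π√((33359.5)³ / 3.986×10^5) = 30320 s.
Converting: 30320 s ÷ 3600 s/hour = 8.422 hours.

t = 8.422 hours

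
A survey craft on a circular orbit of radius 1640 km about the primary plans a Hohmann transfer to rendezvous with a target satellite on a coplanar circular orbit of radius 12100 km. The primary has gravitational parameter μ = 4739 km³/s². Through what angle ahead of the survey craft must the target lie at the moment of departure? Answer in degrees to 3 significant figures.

φ = 103°

Transfer-ellipse semi-major axis a_t = (r₁ + r₂)/2 = (1640 + 12100)/2 = 6870 km.
Transfer time t = π√(a_t³/μ) = 25990 s.
Target angular speed ω₂ = √(μ/r₂³) = 5.172×10^-5 rad/s.
Angle swept by the target during transfer: ω₂·t = 1.344 rad = 77.01°.
The survey craft traverses 180° on the transfer ellipse, so the target must lead by 180° − 77.01° = 103°.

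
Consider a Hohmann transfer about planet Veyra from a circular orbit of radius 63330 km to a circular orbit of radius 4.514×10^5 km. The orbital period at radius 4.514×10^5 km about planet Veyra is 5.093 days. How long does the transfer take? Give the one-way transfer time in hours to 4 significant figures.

From Kepler's third law T² = 4π²r³/μ at r = 4.514×10^5 km, T = 5.093 days = 5.093 × 86400 s = 4.400352×10^5 s: μ = 4π²r³/T² = 1.87529×10^7 km³/s².
Transfer-ellipse semi-major axis a_t = (r₁ + r₂)/2 = (63330 + 4.514×10^5)/2 = 2.57365×10^5 km.
Half the transfer-orbit period gives t = π√(a_t³/μ) = 94720 s.
Converting: 94720 s ÷ 3600 s/hour = 26.31 hours.

t = 26.31 hours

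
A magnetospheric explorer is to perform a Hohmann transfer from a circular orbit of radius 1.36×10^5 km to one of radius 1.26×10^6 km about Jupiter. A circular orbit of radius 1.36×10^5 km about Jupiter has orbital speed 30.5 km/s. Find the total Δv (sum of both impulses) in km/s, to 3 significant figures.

Δv = 16.1 km/s

From the circular-orbit relation v² = μ/r at r = 1.36×10^5 km: μ = v²r = (30.5)² × 1.36×10^5 = 1.26514×10^8 km³/s².
The Hohmann ellipse has a_t = (r₁ + r₂)/2 = 6.980×10^5 km.
Circular speed at r₁: v₁ = √(μ/r₁) = √(1.26514×10^8/1.360×10^5) = 30.50 km/s.
Transfer-orbit speed at r₁ (v² = μ(2/r − 1/a)): v_p = √[μ(2/r₁ − 1/a_t)] = 40.98 km/s.
First burn Δv₁ = |v_p − v₁| = 10.48 km/s.
At r₂, v₂ = √(μ/r₂) = 10.02 km/s.
Transfer-orbit speed at r₂: v_a = √[μ(2/r₂ − 1/a_t)] = 4.423 km/s.
Second burn Δv₂ = |v₂ − v_a| = 5.597 km/s.
Total Δv = Δv₁ + Δv₂ = 16.08 km/s.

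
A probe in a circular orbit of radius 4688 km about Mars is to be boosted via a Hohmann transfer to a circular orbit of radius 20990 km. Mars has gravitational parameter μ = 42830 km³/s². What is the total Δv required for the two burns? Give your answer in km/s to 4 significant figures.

The Hohmann ellipse has a_t = (r₁ + r₂)/2 = 12839 km.
At r₁ the circular-orbit speed is v₁ = √(μ/r₁) = 3.0226 km/s.
On the transfer ellipse at r₁, vis-viva equation gives v_p = √[μ(2/r₁ − 1/a_t)] = 3.8647 km/s.
First burn Δv₁ = |v_p − v₁| = 0.8421 km/s.
At r₂, v₂ = √(μ/r₂) = 1.4285 km/s.
Transfer-orbit speed at r₂: v_a = √[μ(2/r₂ − 1/a_t)] = 0.86317 km/s.
Second burn Δv₂ = |v₂ − v_a| = 0.5653 km/s.
Δv = Δv₁ + Δv₂ = 0.8421 + 0.5653 = 1.407 km/s.

Δv = 1.407 km/s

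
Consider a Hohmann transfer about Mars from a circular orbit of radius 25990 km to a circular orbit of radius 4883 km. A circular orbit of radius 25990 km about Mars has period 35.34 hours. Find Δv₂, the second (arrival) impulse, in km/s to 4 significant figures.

Δv₂ = 0.8812 km/s

From Kepler's third law T² = 4π²r³/μ at r = 25990 km, T = 35.34 hours = 35.34 × 3600 s = 1.27224×10^5 s: μ = 4π²r³/T² = 42819.4 km³/s².
Semi-major axis of the transfer orbit: a_t = (25990 + 4883)/2 = 15436.5 km.
On the circular orbit at r = 4883 km, v_c = √(μ/r) = 2.96126 km/s.
Vis-viva on the transfer ellipse at r = 4883 km gives v_t = √[μ(2/r − 1/a_t)] = 3.84243 km/s.
Δv₂ = |v_t − v_c| = |3.84243 − 2.96126| = 0.8812 km/s.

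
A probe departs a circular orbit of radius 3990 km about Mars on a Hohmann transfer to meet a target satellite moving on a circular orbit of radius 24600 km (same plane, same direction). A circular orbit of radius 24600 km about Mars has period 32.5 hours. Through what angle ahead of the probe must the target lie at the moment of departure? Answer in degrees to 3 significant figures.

From Kepler's third law T² = 4π²r³/μ at r = 24600 km, T = 32.5 hours = 32.5 × 3600 s = 1.170×10^5 s: μ = 4π²r³/T² = 42933.2 km³/s².
Transfer-ellipse semi-major axis a_t = (r₁ + r₂)/2 = (3990 + 24600)/2 = 14295 km.
Transfer time t = π√(a_t³/μ) = 25914 s.
The target's mean motion on its circular orbit is ω₂ = √(μ/r₂³) = 5.3702×10^-5 rad/s.
Angle swept by the target during transfer: ω₂·t = 1.3916 rad = 79.73°.
Arrival is 180° from departure on the ellipse, so φ = 180° − 79.73° = 100°.

φ = 100°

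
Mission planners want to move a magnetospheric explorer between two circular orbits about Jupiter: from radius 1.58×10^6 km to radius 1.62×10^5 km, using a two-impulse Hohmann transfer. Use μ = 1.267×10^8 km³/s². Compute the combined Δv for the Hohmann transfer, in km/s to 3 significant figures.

Δv = 14.8 km/s

Semi-major axis of the transfer orbit: a_t = (1.580×10^6 + 1.620×10^5)/2 = 8.710×10^5 km.
At r₁ the circular-orbit speed is v₁ = √(μ/r₁) = 8.955 km/s.
On the transfer ellipse at r₁, v² = μ(2/r − 1/a) gives v_a = √[μ(2/r₁ − 1/a_t)] = 3.862 km/s.
First burn Δv₁ = |v_a − v₁| = 5.093 km/s.
Circular speed at r₂: v₂ = √(μ/r₂) = 27.97 km/s.
Transfer-orbit speed at r₂: v_p = √[μ(2/r₂ − 1/a_t)] = 37.67 km/s.
Second burn Δv₂ = |v₂ − v_p| = 9.700 km/s.
Total Δv = Δv₁ + Δv₂ = 14.79 km/s.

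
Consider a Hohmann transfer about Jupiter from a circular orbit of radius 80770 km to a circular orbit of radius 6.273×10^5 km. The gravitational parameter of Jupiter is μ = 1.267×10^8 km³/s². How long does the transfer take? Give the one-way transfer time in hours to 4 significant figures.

t = 16.33 hours

Transfer-ellipse semi-major axis a_t = (r₁ + r₂)/2 = (80770 + 6.273×10^5)/2 = 3.54035×10^5 km.
Half the transfer-orbit period gives t = π√(a_t³/μ) = 58790 s.
Converting: 58790 s ÷ 3600 s/hour = 16.33 hours.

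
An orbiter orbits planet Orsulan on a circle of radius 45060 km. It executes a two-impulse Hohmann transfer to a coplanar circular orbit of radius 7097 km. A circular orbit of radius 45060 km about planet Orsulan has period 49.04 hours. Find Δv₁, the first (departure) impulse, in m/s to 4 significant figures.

From Kepler's third law T² = 4π²r³/μ at r = 45060 km, T = 49.04 hours = 49.04 × 3600 s = 1.76544×10^5 s: μ = 4π²r³/T² = 1.15885×10^5 km³/s².
Semi-major axis of the transfer orbit: a_t = (45060 + 7097)/2 = 26078.5 km.
Circular speed at r = 45060 km: v_c = √(μ/r) = 1.6037 km/s.
Transfer-orbit speed at the same r (vis-viva, a = a_t): v_t = √[μ(2/r − 1/a_t)] = 0.83659 km/s.
Δv₁ = |v_t − v_c| = |0.83659 − 1.6037| = 0.7671 km/s.

Δv₁ = 767.1 m/s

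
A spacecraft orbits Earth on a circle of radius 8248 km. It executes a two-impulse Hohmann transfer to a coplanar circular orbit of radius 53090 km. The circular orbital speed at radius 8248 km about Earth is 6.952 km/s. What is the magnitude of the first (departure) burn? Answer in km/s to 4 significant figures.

Δv₁ = 2.195 km/s

From the circular-orbit relation v² = μ/r at r = 8248 km: μ = v²r = (6.952)² × 8248 = 3.98628×10^5 km³/s².
Transfer-ellipse semi-major axis a_t = (r₁ + r₂)/2 = (8248 + 53090)/2 = 30669 km.
On the circular orbit at r = 8248 km, v_c = √(μ/r) = 6.952 km/s.
Vis-viva on the transfer ellipse at r = 8248 km gives v_t = √[μ(2/r − 1/a_t)] = 9.147 km/s.
Δv₁ = |v_t − v_c| = |9.147 − 6.952| = 2.195 km/s.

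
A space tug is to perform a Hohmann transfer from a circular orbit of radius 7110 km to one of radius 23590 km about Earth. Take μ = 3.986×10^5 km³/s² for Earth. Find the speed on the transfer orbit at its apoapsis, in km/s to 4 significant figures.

Semi-major axis of the transfer orbit: a_t = (7110 + 23590)/2 = 15350 km.
The apoapsis of the transfer ellipse is at r = 23590 km.
From the vis-viva equation, v = √[μ(2/r − 1/a_t)] = 2.798 km/s.

v = 2.798 km/s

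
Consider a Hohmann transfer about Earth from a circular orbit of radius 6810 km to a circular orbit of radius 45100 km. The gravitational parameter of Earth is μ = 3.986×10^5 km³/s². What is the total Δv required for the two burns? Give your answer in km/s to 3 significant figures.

The Hohmann ellipse has a_t = (r₁ + r₂)/2 = 25955 km.
Circular speed at r₁: v₁ = √(μ/r₁) = √(3.986×10^5/6810) = 7.6506 km/s.
On the transfer ellipse at r₁, v² = μ(2/r − 1/a) gives v_p = √[μ(2/r₁ − 1/a_t)] = 10.085 km/s.
First burn Δv₁ = |v_p − v₁| = 2.434 km/s.
At r₂, v₂ = √(μ/r₂) = 2.973 km/s.
Transfer-orbit speed at r₂: v_a = √[μ(2/r₂ − 1/a_t)] = 1.523 km/s.
Second burn Δv₂ = |v₂ − v_a| = 1.450 km/s.
Δv = Δv₁ + Δv₂ = 2.434 + 1.450 = 3.884 km/s.

Δv = 3.88 km/s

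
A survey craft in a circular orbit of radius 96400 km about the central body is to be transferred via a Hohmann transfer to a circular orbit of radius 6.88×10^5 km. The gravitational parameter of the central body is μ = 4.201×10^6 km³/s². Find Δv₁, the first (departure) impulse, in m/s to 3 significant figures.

Δv₁ = 2140 m/s

Transfer-ellipse semi-major axis a_t = (r₁ + r₂)/2 = (96400 + 6.880×10^5)/2 = 3.922×10^5 km.
Circular speed at r = 96400 km: v_c = √(μ/r) = 6.601 km/s.
Transfer-orbit speed at the same r (vis-viva, a = a_t): v_t = √[μ(2/r − 1/a_t)] = 8.743 km/s.
Δv₁ = |v_t − v_c| = |8.743 − 6.601| = 2.142 km/s.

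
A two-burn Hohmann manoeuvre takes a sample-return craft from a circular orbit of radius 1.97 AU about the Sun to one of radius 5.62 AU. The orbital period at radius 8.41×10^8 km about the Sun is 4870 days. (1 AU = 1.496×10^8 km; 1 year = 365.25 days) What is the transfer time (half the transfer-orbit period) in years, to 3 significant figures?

t = 3.70 years

From Kepler's third law T² = 4π²r³/μ at r = 8.41×10^8 km, T = 4870 days = 4870 × 86400 s = 4.20768×10^8 s: μ = 4π²r³/T² = 1.32636×10^11 km³/s².
In km: r₁ = 1.97 × 1.496×10^8 = 2.94712×10^8 km; r₂ = 5.62 × 1.496×10^8 = 8.40752×10^8 km.
The Hohmann ellipse has a_t = (r₁ + r₂)/2 = 5.67732×10^8 km.
Half the transfer-orbit period gives t = π√(a_t³/μ) = 1.167×10^8 s.
Converting: 1.167×10^8 s ÷ 3.15576×10^7 s/year (365.25 × 86400) = 3.70 years.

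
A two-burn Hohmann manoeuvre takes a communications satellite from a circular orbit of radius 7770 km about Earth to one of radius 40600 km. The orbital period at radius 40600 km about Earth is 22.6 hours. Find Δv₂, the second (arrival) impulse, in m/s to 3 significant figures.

From Kepler's third law T² = 4π²r³/μ at r = 40600 km, T = 22.6 hours = 22.6 × 3600 s = 81360 s: μ = 4π²r³/T² = 3.99131×10^5 km³/s².
Transfer-ellipse semi-major axis a_t = (r₁ + r₂)/2 = (7770 + 40600)/2 = 24185 km.
Circular speed at r = 40600 km: v_c = √(μ/r) = 3.135 km/s.
Vis-viva on the transfer ellipse at r = 40600 km gives v_t = √[μ(2/r − 1/a_t)] = 1.777 km/s.
Δv₂ = |v_t − v_c| = |1.777 − 3.135| = 1.358 km/s.

Δv₂ = 1360 m/s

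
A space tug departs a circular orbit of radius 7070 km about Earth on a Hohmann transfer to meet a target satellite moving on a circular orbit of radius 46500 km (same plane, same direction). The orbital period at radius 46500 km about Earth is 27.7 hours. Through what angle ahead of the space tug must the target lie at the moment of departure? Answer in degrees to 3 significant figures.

From Kepler's third law T² = 4π²r³/μ at r = 46500 km, T = 27.7 hours = 27.7 × 3600 s = 99720 s: μ = 4π²r³/T² = 3.99166×10^5 km³/s².
The Hohmann ellipse has a_t = (r₁ + r₂)/2 = 26785 km.
Transfer time t = π√(a_t³/μ) = 21798 s.
Target angular speed ω₂ = √(μ/r₂³) = 6.3008×10^-5 rad/s.
Angle swept by the target during transfer: ω₂·t = 1.3734 rad = 78.69°.
The space tug traverses 180° on the transfer ellipse, so the target must lead by 180° − 78.69° = 101°.

φ = 101°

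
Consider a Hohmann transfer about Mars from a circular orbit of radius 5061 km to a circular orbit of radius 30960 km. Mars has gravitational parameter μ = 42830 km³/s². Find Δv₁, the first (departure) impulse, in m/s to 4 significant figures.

The Hohmann ellipse has a_t = (r₁ + r₂)/2 = 18010.5 km.
On the circular orbit at r = 5061 km, v_c = √(μ/r) = 2.909 km/s.
Vis-viva on the transfer ellipse at r = 5061 km gives v_t = √[μ(2/r − 1/a_t)] = 3.814 km/s.
Δv₁ = |v_t − v_c| = |3.814 − 2.909| = 0.9050 km/s.

Δv₁ = 905.0 m/s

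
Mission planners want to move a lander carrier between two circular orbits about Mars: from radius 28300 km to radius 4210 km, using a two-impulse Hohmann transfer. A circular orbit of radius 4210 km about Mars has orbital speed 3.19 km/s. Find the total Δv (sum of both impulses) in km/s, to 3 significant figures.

From the circular-orbit relation v² = μ/r at r = 4210 km: μ = v²r = (3.19)² × 4210 = 42841.4 km³/s².
Semi-major axis of the transfer orbit: a_t = (28300 + 4210)/2 = 16255 km.
Circular speed at r₁: v₁ = √(μ/r₁) = √(42841.4/28300) = 1.2304 km/s.
On the transfer ellipse at r₁, vis-viva equation gives v_a = √[μ(2/r₁ − 1/a_t)] = 0.62616 km/s.
First burn Δv₁ = |v_a − v₁| = 0.6042 km/s.
Circular speed at r₂: v₂ = √(μ/r₂) = 3.190 km/s.
Transfer-orbit speed at r₂: v_p = √[μ(2/r₂ − 1/a_t)] = 4.209 km/s.
Second burn Δv₂ = |v₂ − v_p| = 1.019 km/s.
Total Δv = Δv₁ + Δv₂ = 1.623 km/s.

Δv = 1.62 km/s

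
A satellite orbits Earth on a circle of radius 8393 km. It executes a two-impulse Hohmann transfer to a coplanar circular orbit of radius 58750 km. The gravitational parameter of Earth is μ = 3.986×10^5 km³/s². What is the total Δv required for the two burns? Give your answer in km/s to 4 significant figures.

The Hohmann ellipse has a_t = (r₁ + r₂)/2 = 33571.5 km.
Circular speed at r₁: v₁ = √(μ/r₁) = √(3.986×10^5/8393) = 6.8914 km/s.
Transfer-orbit speed at r₁ (vis-viva): v_p = √[μ(2/r₁ − 1/a_t)] = 9.1165 km/s.
First burn Δv₁ = |v_p − v₁| = 2.225 km/s.
Circular speed at r₂: v₂ = √(μ/r₂) = 2.6047 km/s.
Transfer-orbit speed at r₂: v_a = √[μ(2/r₂ − 1/a_t)] = 1.3024 km/s.
Second burn Δv₂ = |v₂ − v_a| = 1.302 km/s.
Δv = Δv₁ + Δv₂ = 2.225 + 1.302 = 3.527 km/s.

Δv = 3.527 km/s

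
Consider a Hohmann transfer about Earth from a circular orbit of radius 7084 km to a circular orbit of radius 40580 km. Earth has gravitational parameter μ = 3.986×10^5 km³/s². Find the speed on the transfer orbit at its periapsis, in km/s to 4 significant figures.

Transfer-ellipse semi-major axis a_t = (r₁ + r₂)/2 = (7084 + 40580)/2 = 23832 km.
At periapsis, r = 7084 km.
Applying v² = μ(2/r − 1/a_t): v = 9.788 km/s.

v = 9.788 km/s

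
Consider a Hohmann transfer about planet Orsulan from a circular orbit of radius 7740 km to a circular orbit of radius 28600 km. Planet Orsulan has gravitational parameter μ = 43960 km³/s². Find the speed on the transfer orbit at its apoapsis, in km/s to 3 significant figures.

v = 0.809 km/s

The Hohmann ellipse has a_t = (r₁ + r₂)/2 = 18170 km.
At apoapsis, r = 28600 km.
From the vis-viva equation, v = √[μ(2/r − 1/a_t)] = 0.8092 km/s.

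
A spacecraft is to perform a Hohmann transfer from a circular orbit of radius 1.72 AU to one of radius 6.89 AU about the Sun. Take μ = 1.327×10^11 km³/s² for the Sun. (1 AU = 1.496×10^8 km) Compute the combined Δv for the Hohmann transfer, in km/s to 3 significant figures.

Δv = 10.2 km/s

In km: r₁ = 1.72 × 1.496×10^8 = 2.57312×10^8 km; r₂ = 6.89 × 1.496×10^8 = 1.030744×10^9 km.
Transfer-ellipse semi-major axis a_t = (r₁ + r₂)/2 = (2.57312×10^8 + 1.030744×10^9)/2 = 6.44028×10^8 km.
At r₁ the circular-orbit speed is v₁ = √(μ/r₁) = 22.71 km/s.
Transfer-orbit speed at r₁ (vis-viva): v_p = √[μ(2/r₁ − 1/a_t)] = 28.73 km/s.
First burn Δv₁ = |v_p − v₁| = 6.020 km/s.
Circular speed at r₂: v₂ = √(μ/r₂) = 11.346 km/s.
Transfer-orbit speed at r₂: v_a = √[μ(2/r₂ − 1/a_t)] = 7.1720 km/s.
Second burn Δv₂ = |v₂ − v_a| = 4.174 km/s.
Δv = Δv₁ + Δv₂ = 6.020 + 4.174 = 10.19 km/s.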